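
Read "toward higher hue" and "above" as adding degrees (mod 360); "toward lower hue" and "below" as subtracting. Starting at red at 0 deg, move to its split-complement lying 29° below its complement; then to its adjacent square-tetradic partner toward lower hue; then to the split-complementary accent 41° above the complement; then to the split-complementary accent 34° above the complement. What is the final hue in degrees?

136°

+151° (split-comp 29° ↓): 0 + 151 = 151°
−90° (square ↓): 151 − 90 = 61°
+221° (split-comp 41° ↑): 61 + 221 = 282°
+214° (split-comp 34° ↑): 282 + 214 = 496 → 496 − 360 = 136°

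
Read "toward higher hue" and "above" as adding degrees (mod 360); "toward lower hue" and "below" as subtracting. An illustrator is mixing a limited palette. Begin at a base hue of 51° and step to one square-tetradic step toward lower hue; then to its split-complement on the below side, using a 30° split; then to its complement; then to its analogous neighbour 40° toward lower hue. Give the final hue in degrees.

251°

51 − 90 = -39 → -39 + 360 = 321°   (square ↓)
321 + 150 = 471 → 471 − 360 = 111°   (split-comp 30° ↓)
111 + 180 = 291°   (complement)
291 − 40 = 251°   (analog 40° ↓)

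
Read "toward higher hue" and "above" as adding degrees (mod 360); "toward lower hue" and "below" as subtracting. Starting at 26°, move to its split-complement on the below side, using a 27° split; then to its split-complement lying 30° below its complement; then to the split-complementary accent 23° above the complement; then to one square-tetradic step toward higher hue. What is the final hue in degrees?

26 + 153 = 179°   (split-comp 27° ↓)
179 + 150 = 329°   (split-comp 30° ↓)
329 + 203 = 532 → 532 − 360 = 172°   (split-comp 23° ↑)
172 + 90 = 262°   (square ↑)

262°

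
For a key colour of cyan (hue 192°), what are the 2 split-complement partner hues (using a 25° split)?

347° and 37°

Split-complementary hues sit 25° either side of the complement.
Complement of 192°: 192 + 180 = 372 → 372 − 360 = 12°
12 − 25 = -13 → -13 + 360 = 347°
12 + 25 = 37°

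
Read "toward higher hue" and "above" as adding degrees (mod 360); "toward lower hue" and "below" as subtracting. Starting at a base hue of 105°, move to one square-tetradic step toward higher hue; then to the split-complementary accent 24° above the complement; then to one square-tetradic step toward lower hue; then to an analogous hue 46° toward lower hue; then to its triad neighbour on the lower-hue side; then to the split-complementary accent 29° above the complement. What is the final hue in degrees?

+90° (square ↑): 105 + 90 = 195°
+204° (split-comp 24° ↑): 195 + 204 = 399 → 399 − 360 = 39°
−90° (square ↓): 39 − 90 = -51 → -51 + 360 = 309°
−46° (analog 46° ↓): 309 − 46 = 263°
−120° (triadic ↓): 263 − 120 = 143°
+209° (split-comp 29° ↑): 143 + 209 = 352°

352°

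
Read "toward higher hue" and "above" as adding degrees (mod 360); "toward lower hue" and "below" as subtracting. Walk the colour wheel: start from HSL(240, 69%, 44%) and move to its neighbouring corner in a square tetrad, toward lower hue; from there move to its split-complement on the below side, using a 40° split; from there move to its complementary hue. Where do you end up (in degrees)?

−90° (square ↓): 240 − 90 = 150°
+140° (split-comp 40° ↓): 150 + 140 = 290°
+180° (complement): 290 + 180 = 470 → 470 − 360 = 110°

110°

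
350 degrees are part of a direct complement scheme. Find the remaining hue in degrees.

The complement sits 180° across the wheel.
The full set through 350° is {170°, 350°}.
Given {350°}, the missing hue is 170°.

170°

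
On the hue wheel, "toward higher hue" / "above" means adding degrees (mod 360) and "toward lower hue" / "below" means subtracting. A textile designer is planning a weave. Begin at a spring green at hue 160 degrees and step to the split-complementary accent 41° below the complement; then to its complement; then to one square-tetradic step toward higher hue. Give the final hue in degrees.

209°

160 + 139 = 299°   (split-comp 41° ↓)
299 + 180 = 479 → 479 − 360 = 119°   (complement)
119 + 90 = 209°   (square ↑)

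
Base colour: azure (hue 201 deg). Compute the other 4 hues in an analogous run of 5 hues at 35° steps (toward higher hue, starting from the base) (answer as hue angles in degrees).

Analogous hues sit every 35° along the wheel.
201 + 35 = 236°
201 + 70 = 271°
201 + 105 = 306°
201 + 140 = 341°

236°, 271°, 306°, and 341°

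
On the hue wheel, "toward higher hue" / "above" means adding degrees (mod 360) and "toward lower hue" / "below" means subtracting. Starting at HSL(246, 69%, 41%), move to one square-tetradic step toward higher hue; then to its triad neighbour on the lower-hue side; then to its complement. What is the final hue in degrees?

246 + 90 = 336°   (square ↑)
336 − 120 = 216°   (triadic ↓)
216 + 180 = 396 → 396 − 360 = 36°   (complement)

36°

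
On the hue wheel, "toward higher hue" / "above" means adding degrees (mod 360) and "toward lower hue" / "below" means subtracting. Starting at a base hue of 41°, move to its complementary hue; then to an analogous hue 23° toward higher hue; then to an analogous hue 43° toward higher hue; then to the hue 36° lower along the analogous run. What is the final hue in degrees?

complement +180°: 41 + 180 = 221°
analog 23° ↑ +23°: 221 + 23 = 244°
analog 43° ↑ +43°: 244 + 43 = 287°
analog 36° ↓ −36°: 287 − 36 = 251°

251°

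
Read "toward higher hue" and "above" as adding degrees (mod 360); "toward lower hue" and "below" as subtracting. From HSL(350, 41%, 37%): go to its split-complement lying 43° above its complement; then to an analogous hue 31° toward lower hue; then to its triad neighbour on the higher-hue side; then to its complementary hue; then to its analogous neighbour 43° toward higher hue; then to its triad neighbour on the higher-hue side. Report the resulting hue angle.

+223° (split-comp 43° ↑): 350 + 223 = 573 → 573 − 360 = 213°
−31° (analog 31° ↓): 213 − 31 = 182°
+120° (triadic ↑): 182 + 120 = 302°
+180° (complement): 302 + 180 = 482 → 482 − 360 = 122°
+43° (analog 43° ↑): 122 + 43 = 165°
+120° (triadic ↑): 165 + 120 = 285°

285°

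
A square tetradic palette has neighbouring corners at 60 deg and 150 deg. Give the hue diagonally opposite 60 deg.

A square tetradic scheme places four hues 90° apart; opposite corners are 180° apart.
60 + 180 = 240°

240°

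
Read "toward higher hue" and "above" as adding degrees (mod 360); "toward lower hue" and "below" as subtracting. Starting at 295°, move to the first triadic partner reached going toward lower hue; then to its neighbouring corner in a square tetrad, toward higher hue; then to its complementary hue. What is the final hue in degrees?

triadic ↓ −120°: 295 − 120 = 175°
square ↑ +90°: 175 + 90 = 265°
complement +180°: 265 + 180 = 445 → 445 − 360 = 85°

85°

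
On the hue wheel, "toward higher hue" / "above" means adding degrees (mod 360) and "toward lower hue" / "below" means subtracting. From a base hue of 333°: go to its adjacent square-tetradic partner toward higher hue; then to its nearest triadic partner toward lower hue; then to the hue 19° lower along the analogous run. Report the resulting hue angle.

+90° (square ↑): 333 + 90 = 423 → 423 − 360 = 63°
−120° (triadic ↓): 63 − 120 = -57 → -57 + 360 = 303°
−19° (analog 19° ↓): 303 − 19 = 284°

284°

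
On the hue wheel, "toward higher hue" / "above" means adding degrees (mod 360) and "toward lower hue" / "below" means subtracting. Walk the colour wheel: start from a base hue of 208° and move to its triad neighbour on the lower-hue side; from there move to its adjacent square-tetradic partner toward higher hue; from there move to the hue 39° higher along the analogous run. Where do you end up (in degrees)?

217°

triadic ↓ −120°: 208 − 120 = 88°
square ↑ +90°: 88 + 90 = 178°
analog 39° ↑ +39°: 178 + 39 = 217°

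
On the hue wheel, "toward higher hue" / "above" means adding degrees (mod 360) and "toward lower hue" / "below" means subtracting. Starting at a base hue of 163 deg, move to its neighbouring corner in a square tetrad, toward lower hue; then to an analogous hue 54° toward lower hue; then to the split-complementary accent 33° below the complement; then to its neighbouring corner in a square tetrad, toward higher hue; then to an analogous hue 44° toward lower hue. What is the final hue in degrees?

212°

163 − 90 = 73°   (square ↓)
73 − 54 = 19°   (analog 54° ↓)
19 + 147 = 166°   (split-comp 33° ↓)
166 + 90 = 256°   (square ↑)
256 − 44 = 212°   (analog 44° ↓)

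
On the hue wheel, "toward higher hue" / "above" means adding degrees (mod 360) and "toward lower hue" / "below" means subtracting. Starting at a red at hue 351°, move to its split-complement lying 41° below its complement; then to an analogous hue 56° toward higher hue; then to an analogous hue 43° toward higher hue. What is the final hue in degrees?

351 + 139 = 490 → 490 − 360 = 130°   (split-comp 41° ↓)
130 + 56 = 186°   (analog 56° ↑)
186 + 43 = 229°   (analog 43° ↑)

229°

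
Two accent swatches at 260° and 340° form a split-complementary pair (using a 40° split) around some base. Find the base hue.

The accents sit 40° either side of the complement, so the complement is their short-arc midpoint on the wheel.
Short-arc midpoint of 260° and 340°: 300°.
Base is 180° from the complement: 300 − 180 = 120°

120°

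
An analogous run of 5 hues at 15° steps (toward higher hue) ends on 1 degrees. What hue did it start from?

4 steps of 15° (toward higher hue) give a net shift of +60°.
Start = end − shift: 1 − 60 = -59 → -59 + 360 = 301°

301°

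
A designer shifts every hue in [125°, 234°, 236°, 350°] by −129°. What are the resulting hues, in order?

125 − 129 = -4 → -4 + 360 = 356°
234 − 129 = 105°
236 − 129 = 107°
350 − 129 = 221°

356°, 105°, 107°, 221°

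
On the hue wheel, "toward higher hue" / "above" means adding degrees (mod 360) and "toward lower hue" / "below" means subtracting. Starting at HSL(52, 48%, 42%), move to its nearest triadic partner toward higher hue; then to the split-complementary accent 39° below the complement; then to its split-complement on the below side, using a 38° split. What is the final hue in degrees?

triadic ↑ +120°: 52 + 120 = 172°
split-comp 39° ↓ +141°: 172 + 141 = 313°
split-comp 38° ↓ +142°: 313 + 142 = 455 → 455 − 360 = 95°

95°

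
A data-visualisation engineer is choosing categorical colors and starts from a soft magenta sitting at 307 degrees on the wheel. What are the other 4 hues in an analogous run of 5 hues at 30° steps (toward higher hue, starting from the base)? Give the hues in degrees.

Analogous hues sit every 30° along the wheel.
307 + 30 = 337°
307 + 60 = 367 → 367 − 360 = 7°
307 + 90 = 397 → 397 − 360 = 37°
307 + 120 = 427 → 427 − 360 = 67°

337°, 7°, 37°, 67°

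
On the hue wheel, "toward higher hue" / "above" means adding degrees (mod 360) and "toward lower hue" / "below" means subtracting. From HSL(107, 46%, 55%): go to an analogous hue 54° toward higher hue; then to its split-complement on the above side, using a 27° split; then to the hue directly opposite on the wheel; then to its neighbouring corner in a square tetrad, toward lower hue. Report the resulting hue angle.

98°

107 + 54 = 161°   (analog 54° ↑)
161 + 207 = 368 → 368 − 360 = 8°   (split-comp 27° ↑)
8 + 180 = 188°   (complement)
188 − 90 = 98°   (square ↓)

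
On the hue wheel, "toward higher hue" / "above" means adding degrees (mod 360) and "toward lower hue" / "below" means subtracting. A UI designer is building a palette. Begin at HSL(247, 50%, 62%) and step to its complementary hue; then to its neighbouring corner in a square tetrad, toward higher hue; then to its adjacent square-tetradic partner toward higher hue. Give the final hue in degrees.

247°

complement +180°: 247 + 180 = 427 → 427 − 360 = 67°
square ↑ +90°: 67 + 90 = 157°
square ↑ +90°: 157 + 90 = 247°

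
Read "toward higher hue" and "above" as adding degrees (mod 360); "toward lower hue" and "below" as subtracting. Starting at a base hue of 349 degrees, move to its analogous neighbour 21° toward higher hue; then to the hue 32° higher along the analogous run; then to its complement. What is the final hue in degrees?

349 + 21 = 370 → 370 − 360 = 10°   (analog 21° ↑)
10 + 32 = 42°   (analog 32° ↑)
42 + 180 = 222°   (complement)

222°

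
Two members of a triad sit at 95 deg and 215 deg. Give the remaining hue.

A triad spaces three hues 120° apart.
The full set is {95°, 215°, 335°}.

335°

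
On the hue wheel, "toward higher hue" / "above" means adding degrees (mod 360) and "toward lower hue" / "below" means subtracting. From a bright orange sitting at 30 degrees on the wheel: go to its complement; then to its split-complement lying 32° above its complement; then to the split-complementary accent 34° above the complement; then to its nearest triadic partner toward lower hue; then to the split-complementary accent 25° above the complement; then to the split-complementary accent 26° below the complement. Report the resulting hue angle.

complement +180°: 30 + 180 = 210°
split-comp 32° ↑ +212°: 210 + 212 = 422 → 422 − 360 = 62°
split-comp 34° ↑ +214°: 62 + 214 = 276°
triadic ↓ −120°: 276 − 120 = 156°
split-comp 25° ↑ +205°: 156 + 205 = 361 → 361 − 360 = 1°
split-comp 26° ↓ +154°: 1 + 154 = 155°

155°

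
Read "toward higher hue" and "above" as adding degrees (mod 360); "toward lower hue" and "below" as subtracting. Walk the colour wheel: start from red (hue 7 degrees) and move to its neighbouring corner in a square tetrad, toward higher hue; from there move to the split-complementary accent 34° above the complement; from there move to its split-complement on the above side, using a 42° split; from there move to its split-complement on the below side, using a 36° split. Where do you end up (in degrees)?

+90° (square ↑): 7 + 90 = 97°
+214° (split-comp 34° ↑): 97 + 214 = 311°
+222° (split-comp 42° ↑): 311 + 222 = 533 → 533 − 360 = 173°
+144° (split-comp 36° ↓): 173 + 144 = 317°

317°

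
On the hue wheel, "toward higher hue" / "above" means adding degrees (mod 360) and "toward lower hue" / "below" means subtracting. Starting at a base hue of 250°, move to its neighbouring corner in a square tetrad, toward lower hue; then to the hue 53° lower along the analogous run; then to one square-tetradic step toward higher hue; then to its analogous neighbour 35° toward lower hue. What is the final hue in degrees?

162°

square ↓ −90°: 250 − 90 = 160°
analog 53° ↓ −53°: 160 − 53 = 107°
square ↑ +90°: 107 + 90 = 197°
analog 35° ↓ −35°: 197 − 35 = 162°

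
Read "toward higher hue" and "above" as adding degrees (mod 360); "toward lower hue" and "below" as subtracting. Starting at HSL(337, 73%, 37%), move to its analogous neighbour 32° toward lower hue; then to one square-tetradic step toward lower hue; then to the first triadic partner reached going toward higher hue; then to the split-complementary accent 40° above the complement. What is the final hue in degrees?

195°

analog 32° ↓ −32°: 337 − 32 = 305°
square ↓ −90°: 305 − 90 = 215°
triadic ↑ +120°: 215 + 120 = 335°
split-comp 40° ↑ +220°: 335 + 220 = 555 → 555 − 360 = 195°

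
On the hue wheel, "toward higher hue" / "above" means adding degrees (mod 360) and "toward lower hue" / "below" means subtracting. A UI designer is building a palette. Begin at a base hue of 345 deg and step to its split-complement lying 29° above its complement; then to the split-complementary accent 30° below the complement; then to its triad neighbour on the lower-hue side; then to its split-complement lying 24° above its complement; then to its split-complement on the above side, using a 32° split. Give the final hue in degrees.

280°

345 + 209 = 554 → 554 − 360 = 194°   (split-comp 29° ↑)
194 + 150 = 344°   (split-comp 30° ↓)
344 − 120 = 224°   (triadic ↓)
224 + 204 = 428 → 428 − 360 = 68°   (split-comp 24° ↑)
68 + 212 = 280°   (split-comp 32° ↑)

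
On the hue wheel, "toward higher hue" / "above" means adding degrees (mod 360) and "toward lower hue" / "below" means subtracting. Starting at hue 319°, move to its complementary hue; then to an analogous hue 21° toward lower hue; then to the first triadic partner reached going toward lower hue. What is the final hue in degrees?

358°

319 + 180 = 499 → 499 − 360 = 139°   (complement)
139 − 21 = 118°   (analog 21° ↓)
118 − 120 = -2 → -2 + 360 = 358°   (triadic ↓)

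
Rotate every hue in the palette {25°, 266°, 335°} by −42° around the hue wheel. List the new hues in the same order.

25 − 42 = -17 → -17 + 360 = 343°
266 − 42 = 224°
335 − 42 = 293°

343°, 224°, 293°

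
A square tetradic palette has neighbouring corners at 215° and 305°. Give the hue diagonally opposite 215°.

35°

A square tetradic scheme places four hues 90° apart; opposite corners are 180° apart.
215 + 180 = 395 → 395 − 360 = 35°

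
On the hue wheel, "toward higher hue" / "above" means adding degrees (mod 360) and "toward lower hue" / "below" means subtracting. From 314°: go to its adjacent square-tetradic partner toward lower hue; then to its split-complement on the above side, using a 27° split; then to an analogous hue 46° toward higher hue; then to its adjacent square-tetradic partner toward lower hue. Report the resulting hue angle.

square ↓ −90°: 314 − 90 = 224°
split-comp 27° ↑ +207°: 224 + 207 = 431 → 431 − 360 = 71°
analog 46° ↑ +46°: 71 + 46 = 117°
square ↓ −90°: 117 − 90 = 27°

27°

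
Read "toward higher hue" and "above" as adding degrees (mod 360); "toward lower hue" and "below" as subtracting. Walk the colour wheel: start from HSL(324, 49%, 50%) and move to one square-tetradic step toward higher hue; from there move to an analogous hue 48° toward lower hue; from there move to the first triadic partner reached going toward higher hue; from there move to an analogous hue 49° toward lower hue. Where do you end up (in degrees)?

77°

324 + 90 = 414 → 414 − 360 = 54°   (square ↑)
54 − 48 = 6°   (analog 48° ↓)
6 + 120 = 126°   (triadic ↑)
126 − 49 = 77°   (analog 49° ↓)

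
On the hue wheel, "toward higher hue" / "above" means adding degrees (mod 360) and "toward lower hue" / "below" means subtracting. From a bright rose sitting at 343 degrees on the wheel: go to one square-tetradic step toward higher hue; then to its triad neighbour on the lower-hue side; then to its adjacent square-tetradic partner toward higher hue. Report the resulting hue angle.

43°

square ↑ +90°: 343 + 90 = 433 → 433 − 360 = 73°
triadic ↓ −120°: 73 − 120 = -47 → -47 + 360 = 313°
square ↑ +90°: 313 + 90 = 403 → 403 − 360 = 43°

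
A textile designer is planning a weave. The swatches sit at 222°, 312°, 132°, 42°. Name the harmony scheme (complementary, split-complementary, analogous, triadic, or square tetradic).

Sort the hues: 42°, 132°, 222°, 312°.
Successive gaps around the wheel: 90°, 90°, 90°, 90°.
Four hues every 90° form a square tetradic scheme.

square tetradic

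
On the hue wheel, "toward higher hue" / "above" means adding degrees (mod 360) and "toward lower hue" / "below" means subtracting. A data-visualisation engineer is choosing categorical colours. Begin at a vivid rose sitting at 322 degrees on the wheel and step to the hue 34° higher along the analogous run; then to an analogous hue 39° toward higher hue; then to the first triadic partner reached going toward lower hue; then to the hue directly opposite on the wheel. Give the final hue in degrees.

95°

+34° (analog 34° ↑): 322 + 34 = 356°
+39° (analog 39° ↑): 356 + 39 = 395 → 395 − 360 = 35°
−120° (triadic ↓): 35 − 120 = -85 → -85 + 360 = 275°
+180° (complement): 275 + 180 = 455 → 455 − 360 = 95°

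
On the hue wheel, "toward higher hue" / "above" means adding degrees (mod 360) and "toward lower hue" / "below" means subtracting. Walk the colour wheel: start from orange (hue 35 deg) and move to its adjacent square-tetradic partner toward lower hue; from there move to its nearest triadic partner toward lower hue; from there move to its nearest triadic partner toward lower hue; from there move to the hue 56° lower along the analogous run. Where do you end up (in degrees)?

9°

square ↓ −90°: 35 − 90 = -55 → -55 + 360 = 305°
triadic ↓ −120°: 305 − 120 = 185°
triadic ↓ −120°: 185 − 120 = 65°
analog 56° ↓ −56°: 65 − 56 = 9°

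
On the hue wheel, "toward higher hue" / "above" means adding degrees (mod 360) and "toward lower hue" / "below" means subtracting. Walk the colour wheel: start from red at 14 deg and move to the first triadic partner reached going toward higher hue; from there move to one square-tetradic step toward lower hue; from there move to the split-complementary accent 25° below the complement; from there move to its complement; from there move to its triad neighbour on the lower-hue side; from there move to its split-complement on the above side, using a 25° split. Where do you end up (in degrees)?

104°

14 + 120 = 134°   (triadic ↑)
134 − 90 = 44°   (square ↓)
44 + 155 = 199°   (split-comp 25° ↓)
199 + 180 = 379 → 379 − 360 = 19°   (complement)
19 − 120 = -101 → -101 + 360 = 259°   (triadic ↓)
259 + 205 = 464 → 464 − 360 = 104°   (split-comp 25° ↑)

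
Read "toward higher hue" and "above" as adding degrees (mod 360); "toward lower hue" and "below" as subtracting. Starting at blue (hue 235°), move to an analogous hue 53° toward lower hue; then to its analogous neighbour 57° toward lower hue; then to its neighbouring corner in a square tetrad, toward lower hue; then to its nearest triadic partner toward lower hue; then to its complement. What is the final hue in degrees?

95°

−53° (analog 53° ↓): 235 − 53 = 182°
−57° (analog 57° ↓): 182 − 57 = 125°
−90° (square ↓): 125 − 90 = 35°
−120° (triadic ↓): 35 − 120 = -85 → -85 + 360 = 275°
+180° (complement): 275 + 180 = 455 → 455 − 360 = 95°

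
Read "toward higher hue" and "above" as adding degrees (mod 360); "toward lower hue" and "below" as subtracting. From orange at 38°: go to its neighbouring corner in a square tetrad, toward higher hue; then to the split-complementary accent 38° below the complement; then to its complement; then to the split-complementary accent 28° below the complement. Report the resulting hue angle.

38 + 90 = 128°   (square ↑)
128 + 142 = 270°   (split-comp 38° ↓)
270 + 180 = 450 → 450 − 360 = 90°   (complement)
90 + 152 = 242°   (split-comp 28° ↓)

242°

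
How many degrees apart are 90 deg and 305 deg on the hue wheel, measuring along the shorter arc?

|90 − 305| = 215.
The shorter arc is 360 − 215 = 145°.

145°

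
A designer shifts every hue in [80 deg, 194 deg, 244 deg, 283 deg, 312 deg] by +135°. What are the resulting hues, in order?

215°, 329°, 19°, 58°, 87°

80 + 135 = 215°
194 + 135 = 329°
244 + 135 = 379 → 379 − 360 = 19°
283 + 135 = 418 → 418 − 360 = 58°
312 + 135 = 447 → 447 − 360 = 87°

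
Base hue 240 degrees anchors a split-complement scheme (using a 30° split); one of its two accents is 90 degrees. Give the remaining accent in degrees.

30°

Split-complementary hues sit 30° either side of the complement.
Complement of the base 240°: 240 + 180 = 420 → 420 − 360 = 60°
The given accent 90° is 30° one side of 60°; the other accent sits 30° the other side: 60 − 30 = 30°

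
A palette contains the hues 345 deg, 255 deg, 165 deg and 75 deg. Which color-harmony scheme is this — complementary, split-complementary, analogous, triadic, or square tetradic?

Sort the hues: 75°, 165°, 255°, 345°.
Successive gaps around the wheel: 90°, 90°, 90°, 90°.
Four hues every 90° form a square tetradic scheme.

square tetradic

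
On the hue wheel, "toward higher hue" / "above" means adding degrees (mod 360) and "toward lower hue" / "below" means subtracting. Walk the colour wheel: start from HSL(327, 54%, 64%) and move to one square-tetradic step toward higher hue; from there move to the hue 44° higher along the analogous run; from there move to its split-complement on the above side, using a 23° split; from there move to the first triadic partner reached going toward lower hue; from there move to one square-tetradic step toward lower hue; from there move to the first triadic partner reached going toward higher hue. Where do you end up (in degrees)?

214°

327 + 90 = 417 → 417 − 360 = 57°   (square ↑)
57 + 44 = 101°   (analog 44° ↑)
101 + 203 = 304°   (split-comp 23° ↑)
304 − 120 = 184°   (triadic ↓)
184 − 90 = 94°   (square ↓)
94 + 120 = 214°   (triadic ↑)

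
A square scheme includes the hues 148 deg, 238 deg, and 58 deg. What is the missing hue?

328°

A square tetradic scheme places four hues every 90°.
The full set through 58° is {58°, 148°, 238°, 328°}.
Given {58°, 148°, 238°}, the missing hue is 328°.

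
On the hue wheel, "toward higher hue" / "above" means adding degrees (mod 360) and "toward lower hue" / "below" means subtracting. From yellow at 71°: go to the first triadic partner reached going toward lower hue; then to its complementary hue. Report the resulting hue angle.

−120° (triadic ↓): 71 − 120 = -49 → -49 + 360 = 311°
+180° (complement): 311 + 180 = 491 → 491 − 360 = 131°

131°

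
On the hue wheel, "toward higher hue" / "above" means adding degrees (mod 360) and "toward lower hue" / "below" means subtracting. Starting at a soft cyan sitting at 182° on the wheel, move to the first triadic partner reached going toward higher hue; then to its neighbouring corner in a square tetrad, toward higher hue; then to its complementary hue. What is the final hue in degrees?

triadic ↑ +120°: 182 + 120 = 302°
square ↑ +90°: 302 + 90 = 392 → 392 − 360 = 32°
complement +180°: 32 + 180 = 212°

212°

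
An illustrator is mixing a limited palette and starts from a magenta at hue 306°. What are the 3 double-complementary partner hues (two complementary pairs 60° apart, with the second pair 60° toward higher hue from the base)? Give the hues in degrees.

A rectangular tetradic uses two complementary pairs 60° apart: offsets 0°, 60°, 180°, 240°.
306 + 60 = 366 → 366 − 360 = 6°
306 + 180 = 486 → 486 − 360 = 126°
306 + 240 = 546 → 546 − 360 = 186°

6°, 126°, and 186°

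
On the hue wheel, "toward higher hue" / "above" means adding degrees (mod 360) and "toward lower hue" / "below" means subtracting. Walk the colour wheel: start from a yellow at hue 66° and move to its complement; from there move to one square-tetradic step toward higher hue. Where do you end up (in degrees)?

66 + 180 = 246°   (complement)
246 + 90 = 336°   (square ↑)

336°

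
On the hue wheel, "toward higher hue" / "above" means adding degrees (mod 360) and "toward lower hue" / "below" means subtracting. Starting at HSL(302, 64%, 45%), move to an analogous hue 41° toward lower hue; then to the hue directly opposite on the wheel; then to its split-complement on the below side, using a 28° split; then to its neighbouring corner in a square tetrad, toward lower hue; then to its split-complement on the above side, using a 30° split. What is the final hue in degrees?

353°

302 − 41 = 261°   (analog 41° ↓)
261 + 180 = 441 → 441 − 360 = 81°   (complement)
81 + 152 = 233°   (split-comp 28° ↓)
233 − 90 = 143°   (square ↓)
143 + 210 = 353°   (split-comp 30° ↑)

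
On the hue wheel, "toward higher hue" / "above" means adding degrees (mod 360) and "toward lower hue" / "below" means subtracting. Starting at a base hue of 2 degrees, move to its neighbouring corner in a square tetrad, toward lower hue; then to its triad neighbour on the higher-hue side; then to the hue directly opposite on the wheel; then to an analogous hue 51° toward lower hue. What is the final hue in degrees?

161°

−90° (square ↓): 2 − 90 = -88 → -88 + 360 = 272°
+120° (triadic ↑): 272 + 120 = 392 → 392 − 360 = 32°
+180° (complement): 32 + 180 = 212°
−51° (analog 51° ↓): 212 − 51 = 161°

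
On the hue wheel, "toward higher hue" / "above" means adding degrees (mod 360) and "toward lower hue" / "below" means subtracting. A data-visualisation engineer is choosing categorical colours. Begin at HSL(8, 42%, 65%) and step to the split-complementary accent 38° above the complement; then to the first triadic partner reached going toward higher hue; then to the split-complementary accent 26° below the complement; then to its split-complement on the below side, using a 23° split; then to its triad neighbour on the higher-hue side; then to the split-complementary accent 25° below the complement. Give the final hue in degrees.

212°

8 + 218 = 226°   (split-comp 38° ↑)
226 + 120 = 346°   (triadic ↑)
346 + 154 = 500 → 500 − 360 = 140°   (split-comp 26° ↓)
140 + 157 = 297°   (split-comp 23° ↓)
297 + 120 = 417 → 417 − 360 = 57°   (triadic ↑)
57 + 155 = 212°   (split-comp 25° ↓)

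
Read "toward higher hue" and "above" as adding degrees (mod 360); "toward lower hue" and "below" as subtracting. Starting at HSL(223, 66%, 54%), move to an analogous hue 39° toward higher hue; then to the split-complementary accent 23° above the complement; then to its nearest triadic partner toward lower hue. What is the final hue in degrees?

223 + 39 = 262°   (analog 39° ↑)
262 + 203 = 465 → 465 − 360 = 105°   (split-comp 23° ↑)
105 − 120 = -15 → -15 + 360 = 345°   (triadic ↓)

345°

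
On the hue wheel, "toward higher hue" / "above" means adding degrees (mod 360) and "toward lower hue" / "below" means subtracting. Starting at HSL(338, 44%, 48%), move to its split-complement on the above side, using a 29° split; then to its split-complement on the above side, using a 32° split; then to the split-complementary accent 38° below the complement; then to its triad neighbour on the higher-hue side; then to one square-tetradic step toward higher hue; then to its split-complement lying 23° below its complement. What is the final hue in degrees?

188°

+209° (split-comp 29° ↑): 338 + 209 = 547 → 547 − 360 = 187°
+212° (split-comp 32° ↑): 187 + 212 = 399 → 399 − 360 = 39°
+142° (split-comp 38° ↓): 39 + 142 = 181°
+120° (triadic ↑): 181 + 120 = 301°
+90° (square ↑): 301 + 90 = 391 → 391 − 360 = 31°
+157° (split-comp 23° ↓): 31 + 157 = 188°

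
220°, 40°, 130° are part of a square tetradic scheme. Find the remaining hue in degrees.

A square tetradic scheme places four hues every 90°.
The full set through 40° is {40°, 130°, 220°, 310°}.
Given {40°, 130°, 220°}, the missing hue is 310°.

310°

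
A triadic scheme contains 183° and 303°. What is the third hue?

A triad spaces three hues 120° apart.
The full set is {63°, 183°, 303°}.

63°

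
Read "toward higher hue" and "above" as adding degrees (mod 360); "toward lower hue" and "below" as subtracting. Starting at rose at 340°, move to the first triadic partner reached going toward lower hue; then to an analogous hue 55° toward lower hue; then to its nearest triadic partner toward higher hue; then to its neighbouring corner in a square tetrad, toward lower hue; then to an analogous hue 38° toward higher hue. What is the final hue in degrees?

−120° (triadic ↓): 340 − 120 = 220°
−55° (analog 55° ↓): 220 − 55 = 165°
+120° (triadic ↑): 165 + 120 = 285°
−90° (square ↓): 285 − 90 = 195°
+38° (analog 38° ↑): 195 + 38 = 233°

233°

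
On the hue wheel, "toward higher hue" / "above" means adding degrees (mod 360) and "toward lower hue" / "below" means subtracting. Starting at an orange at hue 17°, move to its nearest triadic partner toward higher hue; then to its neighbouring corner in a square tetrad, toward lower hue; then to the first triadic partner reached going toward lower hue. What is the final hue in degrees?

17 + 120 = 137°   (triadic ↑)
137 − 90 = 47°   (square ↓)
47 − 120 = -73 → -73 + 360 = 287°   (triadic ↓)

287°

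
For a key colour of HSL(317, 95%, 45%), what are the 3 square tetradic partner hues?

47°, 137°, and 227°

A square tetradic scheme places four hues every 90°.
317 + 90 = 407 → 407 − 360 = 47°
317 + 180 = 497 → 497 − 360 = 137°
317 + 270 = 587 → 587 − 360 = 227°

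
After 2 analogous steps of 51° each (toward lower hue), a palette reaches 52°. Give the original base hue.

154°

2 steps of 51° (toward lower hue) give a net shift of −102°.
Start = end − shift: 52 + 102 = 154°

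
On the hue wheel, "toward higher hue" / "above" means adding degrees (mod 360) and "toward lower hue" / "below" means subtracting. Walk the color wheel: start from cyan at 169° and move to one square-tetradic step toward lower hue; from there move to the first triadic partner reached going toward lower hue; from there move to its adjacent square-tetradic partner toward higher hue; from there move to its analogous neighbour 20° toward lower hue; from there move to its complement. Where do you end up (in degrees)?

209°

−90° (square ↓): 169 − 90 = 79°
−120° (triadic ↓): 79 − 120 = -41 → -41 + 360 = 319°
+90° (square ↑): 319 + 90 = 409 → 409 − 360 = 49°
−20° (analog 20° ↓): 49 − 20 = 29°
+180° (complement): 29 + 180 = 209°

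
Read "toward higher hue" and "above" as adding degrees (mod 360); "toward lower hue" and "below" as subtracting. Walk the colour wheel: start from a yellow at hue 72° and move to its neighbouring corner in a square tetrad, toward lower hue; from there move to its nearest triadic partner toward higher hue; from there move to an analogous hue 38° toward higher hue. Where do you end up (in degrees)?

140°

72 − 90 = -18 → -18 + 360 = 342°   (square ↓)
342 + 120 = 462 → 462 − 360 = 102°   (triadic ↑)
102 + 38 = 140°   (analog 38° ↑)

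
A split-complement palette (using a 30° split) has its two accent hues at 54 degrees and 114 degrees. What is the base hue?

The accents sit 30° either side of the complement, so the complement is their short-arc midpoint on the wheel.
Short-arc midpoint of 54° and 114°: 84°.
Base is 180° from the complement: 84 − 180 = -96 → -96 + 360 = 264°

264°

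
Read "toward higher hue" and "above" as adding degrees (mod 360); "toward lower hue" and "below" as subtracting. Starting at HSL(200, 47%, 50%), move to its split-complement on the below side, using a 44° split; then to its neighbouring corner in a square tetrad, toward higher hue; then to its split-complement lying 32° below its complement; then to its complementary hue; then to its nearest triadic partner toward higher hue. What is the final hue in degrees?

200 + 136 = 336°   (split-comp 44° ↓)
336 + 90 = 426 → 426 − 360 = 66°   (square ↑)
66 + 148 = 214°   (split-comp 32° ↓)
214 + 180 = 394 → 394 − 360 = 34°   (complement)
34 + 120 = 154°   (triadic ↑)

154°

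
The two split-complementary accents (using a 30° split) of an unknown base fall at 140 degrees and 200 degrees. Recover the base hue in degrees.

350°

The accents sit 30° either side of the complement, so the complement is their short-arc midpoint on the wheel.
Short-arc midpoint of 140° and 200°: 170°.
Base is 180° from the complement: 170 − 180 = -10 → -10 + 360 = 350°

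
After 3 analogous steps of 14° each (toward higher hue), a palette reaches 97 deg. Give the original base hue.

3 steps of 14° (toward higher hue) give a net shift of +42°.
Start = end − shift: 97 − 42 = 55°

55°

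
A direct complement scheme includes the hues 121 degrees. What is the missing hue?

301°

The complement sits 180° across the wheel.
The full set through 121° is {121°, 301°}.
Given {121°}, the missing hue is 301°.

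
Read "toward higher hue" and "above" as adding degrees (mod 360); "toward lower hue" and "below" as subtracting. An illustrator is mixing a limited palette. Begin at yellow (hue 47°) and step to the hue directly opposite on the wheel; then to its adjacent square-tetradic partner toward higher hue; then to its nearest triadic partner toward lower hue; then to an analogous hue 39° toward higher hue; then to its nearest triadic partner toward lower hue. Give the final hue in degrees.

116°

complement +180°: 47 + 180 = 227°
square ↑ +90°: 227 + 90 = 317°
triadic ↓ −120°: 317 − 120 = 197°
analog 39° ↑ +39°: 197 + 39 = 236°
triadic ↓ −120°: 236 − 120 = 116°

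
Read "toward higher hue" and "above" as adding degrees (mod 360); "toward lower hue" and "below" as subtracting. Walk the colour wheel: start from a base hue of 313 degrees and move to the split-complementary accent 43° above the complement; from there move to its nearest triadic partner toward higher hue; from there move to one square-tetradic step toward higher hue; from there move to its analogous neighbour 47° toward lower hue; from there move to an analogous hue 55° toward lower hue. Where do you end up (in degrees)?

313 + 223 = 536 → 536 − 360 = 176°   (split-comp 43° ↑)
176 + 120 = 296°   (triadic ↑)
296 + 90 = 386 → 386 − 360 = 26°   (square ↑)
26 − 47 = -21 → -21 + 360 = 339°   (analog 47° ↓)
339 − 55 = 284°   (analog 55° ↓)

284°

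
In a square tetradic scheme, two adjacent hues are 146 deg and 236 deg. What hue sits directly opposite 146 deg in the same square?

A square tetradic scheme places four hues 90° apart; opposite corners are 180° apart.
146 + 180 = 326°

326°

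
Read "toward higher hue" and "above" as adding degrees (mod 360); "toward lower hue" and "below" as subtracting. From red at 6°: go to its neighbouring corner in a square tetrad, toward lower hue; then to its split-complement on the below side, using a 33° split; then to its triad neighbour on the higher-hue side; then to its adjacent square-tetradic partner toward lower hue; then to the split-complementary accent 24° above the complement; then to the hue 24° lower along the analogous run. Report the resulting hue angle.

−90° (square ↓): 6 − 90 = -84 → -84 + 360 = 276°
+147° (split-comp 33° ↓): 276 + 147 = 423 → 423 − 360 = 63°
+120° (triadic ↑): 63 + 120 = 183°
−90° (square ↓): 183 − 90 = 93°
+204° (split-comp 24° ↑): 93 + 204 = 297°
−24° (analog 24° ↓): 297 − 24 = 273°

273°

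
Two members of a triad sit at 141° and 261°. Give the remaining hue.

21°

A triad spaces three hues 120° apart.
The full set is {21°, 141°, 261°}.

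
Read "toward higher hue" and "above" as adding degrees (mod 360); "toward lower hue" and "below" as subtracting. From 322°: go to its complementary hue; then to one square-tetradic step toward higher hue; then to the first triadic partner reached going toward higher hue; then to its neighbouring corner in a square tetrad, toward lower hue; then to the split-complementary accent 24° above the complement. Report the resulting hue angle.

106°

complement +180°: 322 + 180 = 502 → 502 − 360 = 142°
square ↑ +90°: 142 + 90 = 232°
triadic ↑ +120°: 232 + 120 = 352°
square ↓ −90°: 352 − 90 = 262°
split-comp 24° ↑ +204°: 262 + 204 = 466 → 466 − 360 = 106°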